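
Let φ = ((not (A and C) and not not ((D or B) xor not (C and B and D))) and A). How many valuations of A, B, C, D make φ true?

A | B | C | D || (A and C) | not (A and C) | (D or B) | (C and B and D) | not (C and B and D) | φ
T | T | T | T ||     T     |       F       |    T     |        T        |          F          | F
T | T | T | F ||     T     |       F       |    T     |        F        |          T          | F
T | T | F | T ||     F     |       T       |    T     |        F        |          T          | F
T | T | F | F ||     F     |       T       |    T     |        F        |          T          | F
T | F | T | T ||     T     |       F       |    T     |        F        |          T          | F
T | F | T | F ||     T     |       F       |    F     |        F        |          T          | F
T | F | F | T ||     F     |       T       |    T     |        F        |          T          | F
T | F | F | F ||     F     |       T       |    F     |        F        |          T          | T
F | T | T | T ||     F     |       T       |    T     |        T        |          F          | F
F | T | T | F ||     F     |       T       |    T     |        F        |          T          | F
F | T | F | T ||     F     |       T       |    T     |        F        |          T          | F
F | T | F | F ||     F     |       T       |    T     |        F        |          T          | F
F | F | T | T ||     F     |       T       |    T     |        F        |          T          | F
F | F | T | F ||     F     |       T       |    F     |        F        |          T          | F
F | F | F | T ||     F     |       T       |    T     |        F        |          T          | F
F | F | F | F ||     F     |       T       |    F     |        F        |          T          | F
The formula is true on 1 of the 16 rows.

1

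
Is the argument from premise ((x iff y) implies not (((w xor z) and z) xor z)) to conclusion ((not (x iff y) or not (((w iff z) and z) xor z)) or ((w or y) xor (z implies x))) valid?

no

  x      y      z      w    |    φ      ψ  
 True   True   True   True  |  False   True
 True   True   True  False  |   True  False
 True   True  False   True  |   True   True
 True   True  False  False  |   True   True
 True  False   True   True  |   True   True
 True  False   True  False  |   True   True
 True  False  False   True  |   True   True
 True  False  False  False  |   True   True
False   True   True   True  |   True   True
False   True   True  False  |   True   True
False   True  False   True  |   True   True
False   True  False  False  |   True   True
False  False   True   True  |  False   True
False  False   True  False  |   True  False
False  False  False   True  |   True   True
False  False  False  False  |   True   True
At x=True, y=True, z=True, w=False we have φ true but ψ false, so φ does not entail ψ.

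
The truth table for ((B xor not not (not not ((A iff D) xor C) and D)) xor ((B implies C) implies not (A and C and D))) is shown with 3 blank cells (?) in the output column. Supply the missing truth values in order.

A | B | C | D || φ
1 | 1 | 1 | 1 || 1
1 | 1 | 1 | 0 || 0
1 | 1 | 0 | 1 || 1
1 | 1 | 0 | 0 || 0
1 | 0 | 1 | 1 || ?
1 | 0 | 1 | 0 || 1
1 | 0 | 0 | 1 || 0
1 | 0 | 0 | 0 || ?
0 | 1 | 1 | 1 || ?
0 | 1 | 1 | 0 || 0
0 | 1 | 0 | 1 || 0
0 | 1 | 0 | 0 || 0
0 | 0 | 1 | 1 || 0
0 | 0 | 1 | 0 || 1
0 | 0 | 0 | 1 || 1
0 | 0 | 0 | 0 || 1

Row A=1, B=0, C=1, D=1: (B xor not not (not not ((A iff D) xor C) and D)) = 0, ((B implies C) implies not (A and C and D)) = 0, so the formula = 0.
Row A=1, B=0, C=0, D=0: (B xor not not (not not ((A iff D) xor C) and D)) = 0, ((B implies C) implies not (A and C and D)) = 1, so the formula = 1.
Row A=0, B=1, C=1, D=1: (B xor not not (not not ((A iff D) xor C) and D)) = 0, ((B implies C) implies not (A and C and D)) = 1, so the formula = 1.

0, 1, 1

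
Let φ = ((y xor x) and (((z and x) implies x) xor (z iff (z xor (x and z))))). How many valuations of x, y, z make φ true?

1

x | y | z || φ
F | F | F || F
F | F | T || F
F | T | F || F
F | T | T || F
T | F | F || F
T | F | T || T
T | T | F || F
T | T | T || F
The formula is true on 1 of the 8 rows.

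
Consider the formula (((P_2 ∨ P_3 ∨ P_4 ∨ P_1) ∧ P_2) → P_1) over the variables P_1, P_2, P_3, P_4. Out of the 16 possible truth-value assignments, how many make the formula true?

P_1 | P_2 | P_3 | P_4 || (P_2 ∨ P_3 ∨ P_4 ∨ P_1) | φ
 F  |  F  |  F  |  F  ||            F            | T
 F  |  F  |  F  |  T  ||            T            | T
 F  |  F  |  T  |  F  ||            T            | T
 F  |  F  |  T  |  T  ||            T            | T
 F  |  T  |  F  |  F  ||            T            | F
 F  |  T  |  F  |  T  ||            T            | F
 F  |  T  |  T  |  F  ||            T            | F
 F  |  T  |  T  |  T  ||            T            | F
 T  |  F  |  F  |  F  ||            T            | T
 T  |  F  |  F  |  T  ||            T            | T
 T  |  F  |  T  |  F  ||            T            | T
 T  |  F  |  T  |  T  ||            T            | T
 T  |  T  |  F  |  F  ||            T            | T
 T  |  T  |  F  |  T  ||            T            | T
 T  |  T  |  T  |  F  ||            T            | T
 T  |  T  |  T  |  T  ||            T            | T
The formula is true on 12 of the 16 rows.

12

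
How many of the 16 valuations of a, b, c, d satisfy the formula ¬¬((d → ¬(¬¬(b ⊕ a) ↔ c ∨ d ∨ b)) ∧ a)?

6

a | b | c | d | φ
- | - | - | - | -
T | T | T | T | T
T | T | T | F | T
T | T | F | T | T
T | T | F | F | T
T | F | T | T | F
T | F | T | F | T
T | F | F | T | F
T | F | F | F | T
F | T | T | T | F
F | T | T | F | F
F | T | F | T | F
F | T | F | F | F
F | F | T | T | F
F | F | T | F | F
F | F | F | T | F
F | F | F | F | F
The formula is true on 6 of the 16 rows.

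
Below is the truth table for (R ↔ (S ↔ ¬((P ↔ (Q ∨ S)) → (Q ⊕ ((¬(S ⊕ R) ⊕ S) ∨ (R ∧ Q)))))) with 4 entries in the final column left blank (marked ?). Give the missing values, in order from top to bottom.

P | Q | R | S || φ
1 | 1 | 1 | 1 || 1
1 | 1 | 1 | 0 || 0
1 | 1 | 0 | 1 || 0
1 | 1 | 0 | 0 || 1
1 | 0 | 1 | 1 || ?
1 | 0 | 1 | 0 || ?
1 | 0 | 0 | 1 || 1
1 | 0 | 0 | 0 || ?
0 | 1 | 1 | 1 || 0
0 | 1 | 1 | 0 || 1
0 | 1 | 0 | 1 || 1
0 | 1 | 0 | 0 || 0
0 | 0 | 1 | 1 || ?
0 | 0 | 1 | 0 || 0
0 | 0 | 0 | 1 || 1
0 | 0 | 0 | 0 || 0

1, 1, 0, 0

Row P=1, Q=0, R=1, S=1: (S ↔ ¬((P ↔ (Q ∨ S)) → (Q ⊕ ((¬(S ⊕ R) ⊕ S) ∨ (R ∧ Q))))) = 1, so the formula = 1.
Row P=1, Q=0, R=1, S=0: (S ↔ ¬((P ↔ (Q ∨ S)) → (Q ⊕ ((¬(S ⊕ R) ⊕ S) ∨ (R ∧ Q))))) = 1, so the formula = 1.
Row P=1, Q=0, R=0, S=0: (S ↔ ¬((P ↔ (Q ∨ S)) → (Q ⊕ ((¬(S ⊕ R) ⊕ S) ∨ (R ∧ Q))))) = 1, so the formula = 0.
Row P=0, Q=0, R=1, S=1: (S ↔ ¬((P ↔ (Q ∨ S)) → (Q ⊕ ((¬(S ⊕ R) ⊕ S) ∨ (R ∧ Q))))) = 0, so the formula = 0.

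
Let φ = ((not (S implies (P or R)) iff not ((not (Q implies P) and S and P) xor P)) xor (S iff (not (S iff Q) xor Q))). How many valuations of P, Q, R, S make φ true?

P | Q | R | S || φ
T | T | T | T || F
T | T | T | F || F
T | T | F | T || F
T | T | F | F || F
T | F | T | T || F
T | F | T | F || F
T | F | F | T || F
T | F | F | F || F
F | T | T | T || T
F | T | T | F || T
F | T | F | T || F
F | T | F | F || T
F | F | T | T || T
F | F | T | F || T
F | F | F | T || F
F | F | F | F || T
The formula is true on 6 of the 16 rows.

6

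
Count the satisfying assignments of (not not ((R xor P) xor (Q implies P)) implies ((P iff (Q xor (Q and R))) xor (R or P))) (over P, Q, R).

P | Q | R || φ
T | T | T || T
T | T | F || T
T | F | T || T
T | F | F || T
F | T | T || F
F | T | F || T
F | F | T || T
F | F | F || T
The formula is true on 7 of the 8 rows.

7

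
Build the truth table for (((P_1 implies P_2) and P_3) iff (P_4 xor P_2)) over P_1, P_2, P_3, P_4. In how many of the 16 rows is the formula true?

P_1 | P_2 | P_3 | P_4 || φ
 F  |  F  |  F  |  F  || T
 F  |  F  |  F  |  T  || F
 F  |  F  |  T  |  F  || F
 F  |  F  |  T  |  T  || T
 F  |  T  |  F  |  F  || F
 F  |  T  |  F  |  T  || T
 F  |  T  |  T  |  F  || T
 F  |  T  |  T  |  T  || F
 T  |  F  |  F  |  F  || T
 T  |  F  |  F  |  T  || F
 T  |  F  |  T  |  F  || T
 T  |  F  |  T  |  T  || F
 T  |  T  |  F  |  F  || F
 T  |  T  |  F  |  T  || T
 T  |  T  |  T  |  F  || T
 T  |  T  |  T  |  T  || F
The formula is true on 8 of the 16 rows.

8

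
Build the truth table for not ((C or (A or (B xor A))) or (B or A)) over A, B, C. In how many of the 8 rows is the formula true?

1

A | B | C | (B xor A) | (A or (B xor A)) | (C or (A or (B xor A))) | (B or A) | φ
- | - | - | --------- | ---------------- | ----------------------- | -------- | -
1 | 1 | 1 |     0     |        1         |            1            |    1     | 0
1 | 1 | 0 |     0     |        1         |            1            |    1     | 0
1 | 0 | 1 |     1     |        1         |            1            |    1     | 0
1 | 0 | 0 |     1     |        1         |            1            |    1     | 0
0 | 1 | 1 |     1     |        1         |            1            |    1     | 0
0 | 1 | 0 |     1     |        1         |            1            |    1     | 0
0 | 0 | 1 |     0     |        0         |            1            |    0     | 0
0 | 0 | 0 |     0     |        0         |            0            |    0     | 1
The formula is true on 1 of the 8 rows.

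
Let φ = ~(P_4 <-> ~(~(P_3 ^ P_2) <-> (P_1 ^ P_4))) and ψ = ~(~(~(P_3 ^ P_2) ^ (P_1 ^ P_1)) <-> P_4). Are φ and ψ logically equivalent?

not equivalent

P_1  P_2  P_3  P_4  |  φ  ψ
 T    T    T    T   |  F  T
 T    T    T    F   |  F  F
 T    T    F    T   |  T  F
 T    T    F    F   |  T  T
 T    F    T    T   |  T  F
 T    F    T    F   |  T  T
 T    F    F    T   |  F  T
 T    F    F    F   |  F  F
 F    T    T    T   |  T  T
 F    T    T    F   |  T  F
 F    T    F    T   |  F  F
 F    T    F    F   |  F  T
 F    F    T    T   |  F  F
 F    F    T    F   |  F  T
 F    F    F    T   |  T  T
 F    F    F    F   |  T  F
The columns differ at P_1=T, P_2=T, P_3=T, P_4=T (φ=F, ψ=T), so they are not equivalent.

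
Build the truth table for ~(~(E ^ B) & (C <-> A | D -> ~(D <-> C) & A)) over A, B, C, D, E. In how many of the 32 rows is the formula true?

  A      B      C      D      E    |    φ  
 True   True   True   True   True  |   True
 True   True   True   True  False  |   True
 True   True   True  False   True  |  False
 True   True   True  False  False  |   True
 True   True  False   True   True  |   True
 True   True  False   True  False  |   True
 True   True  False  False   True  |  False
 True   True  False  False  False  |   True
 True  False   True   True   True  |   True
 True  False   True   True  False  |   True
 True  False   True  False   True  |   True
 True  False   True  False  False  |  False
 True  False  False   True   True  |   True
 True  False  False   True  False  |   True
 True  False  False  False   True  |   True
 True  False  False  False  False  |  False
False   True   True   True   True  |   True
False   True   True   True  False  |   True
False   True   True  False   True  |  False
False   True   True  False  False  |   True
False   True  False   True   True  |  False
False   True  False   True  False  |   True
False   True  False  False   True  |   True
False   True  False  False  False  |   True
False  False   True   True   True  |   True
False  False   True   True  False  |   True
False  False   True  False   True  |   True
False  False   True  False  False  |  False
False  False  False   True   True  |   True
False  False  False   True  False  |  False
False  False  False  False   True  |   True
False  False  False  False  False  |   True
The formula is true on 24 of the 32 rows.

24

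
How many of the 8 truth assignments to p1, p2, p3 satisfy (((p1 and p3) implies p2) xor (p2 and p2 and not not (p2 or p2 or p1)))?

p1 | p2 | p3 | (p1 and p3) | ((p1 and p3) implies p2) | (p2 or p2 or p1) | not (p2 or p2 or p1) | not not (p2 or p2 or p1) | φ
-- | -- | -- | ----------- | ------------------------ | ---------------- | -------------------- | ------------------------ | -
F  | F  | F  |      F      |            T             |        F         |          T           |            F             | T
F  | F  | T  |      F      |            T             |        F         |          T           |            F             | T
F  | T  | F  |      F      |            T             |        T         |          F           |            T             | F
F  | T  | T  |      F      |            T             |        T         |          F           |            T             | F
T  | F  | F  |      F      |            T             |        T         |          F           |            T             | T
T  | F  | T  |      T      |            F             |        T         |          F           |            T             | F
T  | T  | F  |      F      |            T             |        T         |          F           |            T             | F
T  | T  | T  |      T      |            T             |        T         |          F           |            T             | F
The formula is true on 3 of the 8 rows.

3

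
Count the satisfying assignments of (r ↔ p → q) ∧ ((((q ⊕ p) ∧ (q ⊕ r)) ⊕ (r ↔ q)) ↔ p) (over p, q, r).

3

p | q | r | (p → q) | (r ↔ (p → q)) | (q ⊕ p) | (q ⊕ r) | ((q ⊕ p) ∧ (q ⊕ r)) | (r ↔ q) | φ
- | - | - | ------- | ------------- | ------- | ------- | ------------------- | ------- | -
T | T | T |    T    |       T       |    F    |    F    |          F          |    T    | T
T | T | F |    T    |       F       |    F    |    T    |          F          |    F    | F
T | F | T |    F    |       F       |    T    |    T    |          T          |    F    | F
T | F | F |    F    |       T       |    T    |    F    |          F          |    T    | T
F | T | T |    T    |       T       |    T    |    F    |          F          |    T    | F
F | T | F |    T    |       F       |    T    |    T    |          T          |    F    | F
F | F | T |    T    |       T       |    F    |    T    |          F          |    F    | T
F | F | F |    T    |       F       |    F    |    F    |          F          |    T    | F
The formula is true on 3 of the 8 rows.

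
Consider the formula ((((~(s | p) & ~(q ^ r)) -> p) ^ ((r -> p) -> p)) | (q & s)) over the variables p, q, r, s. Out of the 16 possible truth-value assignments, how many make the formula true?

p  q  r  s     (s | p)  ~(s | p)  (q ^ r)  ~(q ^ r)  (~(s | p) & ~(q ^ r))  ((~(s | p) & ~(q ^ r)) -> p)  (r -> p)  ((r -> p) -> p)  (q & s)  φ
1  1  1  1        1        0         0        1                0                         1                   1             1            1     1
1  1  1  0        1        0         0        1                0                         1                   1             1            0     0
1  1  0  1        1        0         1        0                0                         1                   1             1            1     1
1  1  0  0        1        0         1        0                0                         1                   1             1            0     0
1  0  1  1        1        0         1        0                0                         1                   1             1            0     0
1  0  1  0        1        0         1        0                0                         1                   1             1            0     0
1  0  0  1        1        0         0        1                0                         1                   1             1            0     0
1  0  0  0        1        0         0        1                0                         1                   1             1            0     0
0  1  1  1        1        0         0        1                0                         1                   0             1            1     1
0  1  1  0        0        1         0        1                1                         0                   0             1            0     1
0  1  0  1        1        0         1        0                0                         1                   1             0            1     1
0  1  0  0        0        1         1        0                0                         1                   1             0            0     1
0  0  1  1        1        0         1        0                0                         1                   0             1            0     0
0  0  1  0        0        1         1        0                0                         1                   0             1            0     0
0  0  0  1        1        0         0        1                0                         1                   1             0            0     1
0  0  0  0        0        1         0        1                1                         0                   1             0            0     0
The formula is true on 7 of the 16 rows.

7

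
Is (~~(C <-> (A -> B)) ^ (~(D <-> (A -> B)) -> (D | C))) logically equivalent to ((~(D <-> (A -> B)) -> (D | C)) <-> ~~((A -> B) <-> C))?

not equivalent

  A      B      C      D    |    φ      ψ  
False  False  False  False  |  False   True
False  False  False   True  |   True  False
False  False   True  False  |  False   True
False  False   True   True  |  False   True
False   True  False  False  |  False   True
False   True  False   True  |   True  False
False   True   True  False  |  False   True
False   True   True   True  |  False   True
 True  False  False  False  |  False   True
 True  False  False   True  |  False   True
 True  False   True  False  |   True  False
 True  False   True   True  |   True  False
 True   True  False  False  |  False   True
 True   True  False   True  |   True  False
 True   True   True  False  |  False   True
 True   True   True   True  |  False   True
The columns differ at A=False, B=False, C=False, D=False (φ=False, ψ=True), so they are not equivalent.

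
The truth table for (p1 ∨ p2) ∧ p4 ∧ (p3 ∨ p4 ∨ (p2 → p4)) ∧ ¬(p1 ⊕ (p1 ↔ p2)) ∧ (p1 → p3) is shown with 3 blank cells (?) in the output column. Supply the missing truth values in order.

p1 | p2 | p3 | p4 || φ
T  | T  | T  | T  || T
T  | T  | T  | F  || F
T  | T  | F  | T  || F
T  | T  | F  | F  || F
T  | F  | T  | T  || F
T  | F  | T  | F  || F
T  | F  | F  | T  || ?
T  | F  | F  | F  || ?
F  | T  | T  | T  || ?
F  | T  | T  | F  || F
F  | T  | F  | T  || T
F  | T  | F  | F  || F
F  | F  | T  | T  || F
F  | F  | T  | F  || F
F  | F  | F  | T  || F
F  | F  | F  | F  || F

F, F, T

Row p1=T, p2=F, p3=F, p4=T: (p1 ∨ p2) = T, (p4 ∧ (p3 ∨ p4 ∨ (p2 → p4)) ∧ ¬(p1 ⊕ (p1 ↔ p2)) ∧ (p1 → p3)) = F, so the formula = F.
Row p1=T, p2=F, p3=F, p4=F: (p1 ∨ p2) = T, (p4 ∧ (p3 ∨ p4 ∨ (p2 → p4)) ∧ ¬(p1 ⊕ (p1 ↔ p2)) ∧ (p1 → p3)) = F, so the formula = F.
Row p1=F, p2=T, p3=T, p4=T: (p1 ∨ p2) = T, (p4 ∧ (p3 ∨ p4 ∨ (p2 → p4)) ∧ ¬(p1 ⊕ (p1 ↔ p2)) ∧ (p1 → p3)) = T, so the formula = T.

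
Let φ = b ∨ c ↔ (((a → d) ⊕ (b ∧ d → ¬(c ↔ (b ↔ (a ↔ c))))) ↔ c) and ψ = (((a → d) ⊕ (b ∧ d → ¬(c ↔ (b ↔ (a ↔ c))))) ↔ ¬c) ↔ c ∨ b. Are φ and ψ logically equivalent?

a | b | c | d | φ | ψ
- | - | - | - | - | -
F | F | F | F | F | T
F | F | F | T | F | T
F | F | T | F | F | T
F | F | T | T | F | T
F | T | F | F | T | F
F | T | F | T | T | F
F | T | T | F | F | T
F | T | T | T | F | T
T | F | F | F | T | F
T | F | F | T | F | T
T | F | T | F | T | F
T | F | T | T | F | T
T | T | F | F | F | T
T | T | F | T | F | T
T | T | T | F | T | F
T | T | T | T | T | F
The columns differ at a=F, b=F, c=F, d=F (φ=F, ψ=T), so they are not equivalent.

not equivalent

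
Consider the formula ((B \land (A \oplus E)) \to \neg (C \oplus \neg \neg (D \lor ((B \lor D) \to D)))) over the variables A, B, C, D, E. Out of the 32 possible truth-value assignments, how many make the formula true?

28

A | B | C | D | E | φ
- | - | - | - | - | -
T | T | T | T | T | T
T | T | T | T | F | T
T | T | T | F | T | T
T | T | T | F | F | F
T | T | F | T | T | T
T | T | F | T | F | F
T | T | F | F | T | T
T | T | F | F | F | T
T | F | T | T | T | T
T | F | T | T | F | T
T | F | T | F | T | T
T | F | T | F | F | T
T | F | F | T | T | T
T | F | F | T | F | T
T | F | F | F | T | T
T | F | F | F | F | T
F | T | T | T | T | T
F | T | T | T | F | T
F | T | T | F | T | F
F | T | T | F | F | T
F | T | F | T | T | F
F | T | F | T | F | T
F | T | F | F | T | T
F | T | F | F | F | T
F | F | T | T | T | T
F | F | T | T | F | T
F | F | T | F | T | T
F | F | T | F | F | T
F | F | F | T | T | T
F | F | F | T | F | T
F | F | F | F | T | T
F | F | F | F | F | T
The formula is true on 28 of the 32 rows.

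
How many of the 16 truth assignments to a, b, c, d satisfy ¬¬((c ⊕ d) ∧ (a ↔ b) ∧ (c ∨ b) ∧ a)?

2

  a      b      c      d    |  (c ⊕ d)  (a ↔ b)  (c ∨ b)    φ  
 True   True   True   True  |   False     True     True   False
 True   True   True  False  |    True     True     True    True
 True   True  False   True  |    True     True     True    True
 True   True  False  False  |   False     True     True   False
 True  False   True   True  |   False    False     True   False
 True  False   True  False  |    True    False     True   False
 True  False  False   True  |    True    False    False   False
 True  False  False  False  |   False    False    False   False
False   True   True   True  |   False    False     True   False
False   True   True  False  |    True    False     True   False
False   True  False   True  |    True    False     True   False
False   True  False  False  |   False    False     True   False
False  False   True   True  |   False     True     True   False
False  False   True  False  |    True     True     True   False
False  False  False   True  |    True     True    False   False
False  False  False  False  |   False     True    False   False
The formula is true on 2 of the 16 rows.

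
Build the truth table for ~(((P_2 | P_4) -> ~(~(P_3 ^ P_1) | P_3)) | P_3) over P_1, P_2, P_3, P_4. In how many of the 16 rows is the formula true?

3

P_1  P_2  P_3  P_4     (P_2 | P_4)  (P_3 ^ P_1)  ~(P_3 ^ P_1)  (~(P_3 ^ P_1) | P_3)  ~(~(P_3 ^ P_1) | P_3)  φ
 F    F    F    F           F            F            T                 T                      F            F
 F    F    F    T           T            F            T                 T                      F            T
 F    F    T    F           F            T            F                 T                      F            F
 F    F    T    T           T            T            F                 T                      F            F
 F    T    F    F           T            F            T                 T                      F            T
 F    T    F    T           T            F            T                 T                      F            T
 F    T    T    F           T            T            F                 T                      F            F
 F    T    T    T           T            T            F                 T                      F            F
 T    F    F    F           F            T            F                 F                      T            F
 T    F    F    T           T            T            F                 F                      T            F
 T    F    T    F           F            F            T                 T                      F            F
 T    F    T    T           T            F            T                 T                      F            F
 T    T    F    F           T            T            F                 F                      T            F
 T    T    F    T           T            T            F                 F                      T            F
 T    T    T    F           T            F            T                 T                      F            F
 T    T    T    T           T            F            T                 T                      F            F
The formula is true on 3 of the 16 rows.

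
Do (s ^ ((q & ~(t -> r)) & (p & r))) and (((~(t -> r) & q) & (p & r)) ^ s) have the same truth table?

p | q | r | s | t || φ | ψ
F | F | F | F | F || F | F
F | F | F | F | T || F | F
F | F | F | T | F || T | T
F | F | F | T | T || T | T
F | F | T | F | F || F | F
F | F | T | F | T || F | F
F | F | T | T | F || T | T
F | F | T | T | T || T | T
F | T | F | F | F || F | F
F | T | F | F | T || F | F
F | T | F | T | F || T | T
F | T | F | T | T || T | T
F | T | T | F | F || F | F
F | T | T | F | T || F | F
F | T | T | T | F || T | T
F | T | T | T | T || T | T
T | F | F | F | F || F | F
T | F | F | F | T || F | F
T | F | F | T | F || T | T
T | F | F | T | T || T | T
T | F | T | F | F || F | F
T | F | T | F | T || F | F
T | F | T | T | F || T | T
T | F | T | T | T || T | T
T | T | F | F | F || F | F
T | T | F | F | T || F | F
T | T | F | T | F || T | T
T | T | F | T | T || T | T
T | T | T | F | F || F | F
T | T | T | F | T || F | F
T | T | T | T | F || T | T
T | T | T | T | T || T | T
The columns for φ and ψ agree on every row, so they are logically equivalent.

equivalent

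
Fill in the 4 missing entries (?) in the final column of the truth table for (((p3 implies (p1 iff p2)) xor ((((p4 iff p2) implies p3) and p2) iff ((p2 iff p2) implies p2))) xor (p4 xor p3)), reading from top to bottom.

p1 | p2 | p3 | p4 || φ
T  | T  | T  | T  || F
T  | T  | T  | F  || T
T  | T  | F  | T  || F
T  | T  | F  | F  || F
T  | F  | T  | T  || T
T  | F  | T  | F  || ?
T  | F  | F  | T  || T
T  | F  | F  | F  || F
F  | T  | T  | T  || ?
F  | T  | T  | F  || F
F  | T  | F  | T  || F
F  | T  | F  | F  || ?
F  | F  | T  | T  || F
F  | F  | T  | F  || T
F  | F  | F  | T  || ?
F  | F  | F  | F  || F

Row p1=T, p2=F, p3=T, p4=F: ((p3 implies (p1 iff p2)) xor ((((p4 iff p2) implies p3) and p2) iff ((p2 iff p2) implies p2))) = T, (p4 xor p3) = T, so the formula = F.
Row p1=F, p2=T, p3=T, p4=T: ((p3 implies (p1 iff p2)) xor ((((p4 iff p2) implies p3) and p2) iff ((p2 iff p2) implies p2))) = T, (p4 xor p3) = F, so the formula = T.
Row p1=F, p2=T, p3=F, p4=F: ((p3 implies (p1 iff p2)) xor ((((p4 iff p2) implies p3) and p2) iff ((p2 iff p2) implies p2))) = F, (p4 xor p3) = F, so the formula = F.
Row p1=F, p2=F, p3=F, p4=T: ((p3 implies (p1 iff p2)) xor ((((p4 iff p2) implies p3) and p2) iff ((p2 iff p2) implies p2))) = F, (p4 xor p3) = T, so the formula = T.

F, T, F, T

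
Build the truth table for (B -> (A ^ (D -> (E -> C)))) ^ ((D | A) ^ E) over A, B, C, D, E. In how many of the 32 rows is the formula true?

A | B | C | D | E || φ
T | T | T | T | T || F
T | T | T | T | F || T
T | T | T | F | T || F
T | T | T | F | F || T
T | T | F | T | T || T
T | T | F | T | F || T
T | T | F | F | T || F
T | T | F | F | F || T
T | F | T | T | T || T
T | F | T | T | F || F
T | F | T | F | T || T
T | F | T | F | F || F
T | F | F | T | T || T
T | F | F | T | F || F
T | F | F | F | T || T
T | F | F | F | F || F
F | T | T | T | T || T
F | T | T | T | F || F
F | T | T | F | T || F
F | T | T | F | F || T
F | T | F | T | T || F
F | T | F | T | F || F
F | T | F | F | T || F
F | T | F | F | F || T
F | F | T | T | T || T
F | F | T | T | F || F
F | F | T | F | T || F
F | F | T | F | F || T
F | F | F | T | T || T
F | F | F | T | F || F
F | F | F | F | T || F
F | F | F | F | F || T
The formula is true on 16 of the 32 rows.

16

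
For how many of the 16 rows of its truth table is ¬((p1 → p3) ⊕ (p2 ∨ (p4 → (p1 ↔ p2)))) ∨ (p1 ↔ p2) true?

p1 | p2 | p3 | p4 | φ
-- | -- | -- | -- | -
F  | F  | F  | F  | T
F  | F  | F  | T  | T
F  | F  | T  | F  | T
F  | F  | T  | T  | T
F  | T  | F  | F  | T
F  | T  | F  | T  | T
F  | T  | T  | F  | T
F  | T  | T  | T  | T
T  | F  | F  | F  | F
T  | F  | F  | T  | T
T  | F  | T  | F  | T
T  | F  | T  | T  | F
T  | T  | F  | F  | T
T  | T  | F  | T  | T
T  | T  | T  | F  | T
T  | T  | T  | T  | T
The formula is true on 14 of the 16 rows.

14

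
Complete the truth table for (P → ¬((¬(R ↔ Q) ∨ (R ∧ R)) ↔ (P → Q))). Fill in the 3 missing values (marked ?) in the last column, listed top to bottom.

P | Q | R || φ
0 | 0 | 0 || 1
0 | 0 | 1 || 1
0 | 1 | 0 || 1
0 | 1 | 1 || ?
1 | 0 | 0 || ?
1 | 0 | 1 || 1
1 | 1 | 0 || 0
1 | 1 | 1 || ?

1, 0, 0

Row P=0, Q=1, R=1: ¬((¬(R ↔ Q) ∨ (R ∧ R)) ↔ (P → Q)) = 0, so the formula = 1.
Row P=1, Q=0, R=0: ¬((¬(R ↔ Q) ∨ (R ∧ R)) ↔ (P → Q)) = 0, so the formula = 0.
Row P=1, Q=1, R=1: ¬((¬(R ↔ Q) ∨ (R ∧ R)) ↔ (P → Q)) = 0, so the formula = 0.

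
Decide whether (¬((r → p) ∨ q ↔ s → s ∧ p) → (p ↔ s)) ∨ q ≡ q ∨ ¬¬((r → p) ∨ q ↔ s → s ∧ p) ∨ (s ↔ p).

p  q  r  s  |  φ  ψ
1  1  1  1  |  1  1
1  1  1  0  |  1  1
1  1  0  1  |  1  1
1  1  0  0  |  1  1
1  0  1  1  |  1  1
1  0  1  0  |  1  1
1  0  0  1  |  1  1
1  0  0  0  |  1  1
0  1  1  1  |  1  1
0  1  1  0  |  1  1
0  1  0  1  |  1  1
0  1  0  0  |  1  1
0  0  1  1  |  1  1
0  0  1  0  |  1  1
0  0  0  1  |  0  0
0  0  0  0  |  1  1
The columns for φ and ψ agree on every row, so they are logically equivalent.

equivalent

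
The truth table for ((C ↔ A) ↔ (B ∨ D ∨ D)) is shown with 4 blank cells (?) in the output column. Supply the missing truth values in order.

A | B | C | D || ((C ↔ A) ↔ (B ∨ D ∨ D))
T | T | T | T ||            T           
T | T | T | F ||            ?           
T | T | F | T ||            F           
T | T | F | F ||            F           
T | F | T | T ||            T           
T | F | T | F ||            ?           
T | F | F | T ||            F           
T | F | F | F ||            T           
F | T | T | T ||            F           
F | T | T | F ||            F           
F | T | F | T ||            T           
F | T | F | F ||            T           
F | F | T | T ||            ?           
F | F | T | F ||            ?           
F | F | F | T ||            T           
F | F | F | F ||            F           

T, F, F, T

Row A=T, B=T, C=T, D=F: (C ↔ A) = T, (B ∨ D ∨ D) = T, so ((C ↔ A) ↔ (B ∨ D ∨ D)) = T.
Row A=T, B=F, C=T, D=F: (C ↔ A) = T, (B ∨ D ∨ D) = F, so ((C ↔ A) ↔ (B ∨ D ∨ D)) = F.
Row A=F, B=F, C=T, D=T: (C ↔ A) = F, (B ∨ D ∨ D) = T, so ((C ↔ A) ↔ (B ∨ D ∨ D)) = F.
Row A=F, B=F, C=T, D=F: (C ↔ A) = F, (B ∨ D ∨ D) = F, so ((C ↔ A) ↔ (B ∨ D ∨ D)) = T.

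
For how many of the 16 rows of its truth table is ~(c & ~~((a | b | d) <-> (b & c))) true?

11

  a      b      c      d       (a | b | d)  (b & c)  ((a | b | d) <-> (b & c))  ~((a | b | d) <-> (b & c))  ~~((a | b | d) <-> (b & c))    φ  
 True   True   True   True         True       True              True                      False                         True             False
 True   True   True  False         True       True              True                      False                         True             False
 True   True  False   True         True      False             False                       True                        False              True
 True   True  False  False         True      False             False                       True                        False              True
 True  False   True   True         True      False             False                       True                        False              True
 True  False   True  False         True      False             False                       True                        False              True
 True  False  False   True         True      False             False                       True                        False              True
 True  False  False  False         True      False             False                       True                        False              True
False   True   True   True         True       True              True                      False                         True             False
False   True   True  False         True       True              True                      False                         True             False
False   True  False   True         True      False             False                       True                        False              True
False   True  False  False         True      False             False                       True                        False              True
False  False   True   True         True      False             False                       True                        False              True
False  False   True  False        False      False              True                      False                         True             False
False  False  False   True         True      False             False                       True                        False              True
False  False  False  False        False      False              True                      False                         True              True
The formula is true on 11 of the 16 rows.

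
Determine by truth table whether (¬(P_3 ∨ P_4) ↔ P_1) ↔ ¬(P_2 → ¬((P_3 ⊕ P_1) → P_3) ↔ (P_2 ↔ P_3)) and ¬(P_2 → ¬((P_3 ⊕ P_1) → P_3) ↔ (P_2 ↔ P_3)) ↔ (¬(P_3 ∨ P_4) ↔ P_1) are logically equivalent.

equivalent

P_1  P_2  P_3  P_4  |  φ  ψ
 1    1    1    1   |  0  0
 1    1    1    0   |  0  0
 1    1    0    1   |  0  0
 1    1    0    0   |  1  1
 1    0    1    1   |  0  0
 1    0    1    0   |  0  0
 1    0    0    1   |  1  1
 1    0    0    0   |  0  0
 0    1    1    1   |  1  1
 0    1    1    0   |  1  1
 0    1    0    1   |  0  0
 0    1    0    0   |  1  1
 0    0    1    1   |  1  1
 0    0    1    0   |  1  1
 0    0    0    1   |  0  0
 0    0    0    0   |  1  1
The columns for φ and ψ agree on every row, so they are logically equivalent.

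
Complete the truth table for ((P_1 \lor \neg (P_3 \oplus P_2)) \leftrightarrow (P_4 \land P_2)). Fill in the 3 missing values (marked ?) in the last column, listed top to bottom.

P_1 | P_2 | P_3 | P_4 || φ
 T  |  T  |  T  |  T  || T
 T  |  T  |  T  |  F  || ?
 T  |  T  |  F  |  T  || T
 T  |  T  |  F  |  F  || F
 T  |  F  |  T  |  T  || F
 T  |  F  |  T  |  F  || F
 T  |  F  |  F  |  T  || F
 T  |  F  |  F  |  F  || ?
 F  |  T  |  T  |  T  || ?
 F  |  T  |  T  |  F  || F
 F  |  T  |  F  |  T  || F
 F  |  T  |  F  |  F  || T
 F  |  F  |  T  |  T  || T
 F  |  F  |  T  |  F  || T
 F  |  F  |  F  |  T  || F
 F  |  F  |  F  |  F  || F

Row P_1=T, P_2=T, P_3=T, P_4=F: (P_1 \lor \neg (P_3 \oplus P_2)) = T, (P_4 \land P_2) = F, so the formula = F.
Row P_1=T, P_2=F, P_3=F, P_4=F: (P_1 \lor \neg (P_3 \oplus P_2)) = T, (P_4 \land P_2) = F, so the formula = F.
Row P_1=F, P_2=T, P_3=T, P_4=T: (P_1 \lor \neg (P_3 \oplus P_2)) = T, (P_4 \land P_2) = T, so the formula = T.

F, F, T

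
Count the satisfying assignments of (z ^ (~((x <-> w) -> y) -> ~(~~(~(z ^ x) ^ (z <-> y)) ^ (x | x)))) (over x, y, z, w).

8

x | y | z | w | φ
- | - | - | - | -
1 | 1 | 1 | 1 | 0
1 | 1 | 1 | 0 | 0
1 | 1 | 0 | 1 | 1
1 | 1 | 0 | 0 | 1
1 | 0 | 1 | 1 | 0
1 | 0 | 1 | 0 | 0
1 | 0 | 0 | 1 | 1
1 | 0 | 0 | 0 | 1
0 | 1 | 1 | 1 | 0
0 | 1 | 1 | 0 | 0
0 | 1 | 0 | 1 | 1
0 | 1 | 0 | 0 | 1
0 | 0 | 1 | 1 | 0
0 | 0 | 1 | 0 | 0
0 | 0 | 0 | 1 | 1
0 | 0 | 0 | 0 | 1
The formula is true on 8 of the 16 rows.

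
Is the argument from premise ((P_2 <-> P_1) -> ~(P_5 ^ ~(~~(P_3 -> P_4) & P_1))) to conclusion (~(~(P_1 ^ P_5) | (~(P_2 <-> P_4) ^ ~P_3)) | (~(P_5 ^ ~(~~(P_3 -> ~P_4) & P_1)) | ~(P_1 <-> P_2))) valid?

no

P_1 | P_2 | P_3 | P_4 | P_5 || φ | ψ
 F  |  F  |  F  |  F  |  F  || F | F
 F  |  F  |  F  |  F  |  T  || T | T
 F  |  F  |  F  |  T  |  F  || F | F
 F  |  F  |  F  |  T  |  T  || T | T
 F  |  F  |  T  |  F  |  F  || F | F
 F  |  F  |  T  |  F  |  T  || T | T
 F  |  F  |  T  |  T  |  F  || F | F
 F  |  F  |  T  |  T  |  T  || T | T
 F  |  T  |  F  |  F  |  F  || T | T
 F  |  T  |  F  |  F  |  T  || T | T
 F  |  T  |  F  |  T  |  F  || T | T
 F  |  T  |  F  |  T  |  T  || T | T
 F  |  T  |  T  |  F  |  F  || T | T
 F  |  T  |  T  |  F  |  T  || T | T
 F  |  T  |  T  |  T  |  F  || T | T
 F  |  T  |  T  |  T  |  T  || T | T
 T  |  F  |  F  |  F  |  F  || T | T
 T  |  F  |  F  |  F  |  T  || T | T
 T  |  F  |  F  |  T  |  F  || T | T
 T  |  F  |  F  |  T  |  T  || T | T
 T  |  F  |  T  |  F  |  F  || T | T
 T  |  F  |  T  |  F  |  T  || T | T
 T  |  F  |  T  |  T  |  F  || T | T
 T  |  F  |  T  |  T  |  T  || T | T
 T  |  T  |  F  |  F  |  F  || T | T
 T  |  T  |  F  |  F  |  T  || F | F
 T  |  T  |  F  |  T  |  F  || T | T
 T  |  T  |  F  |  T  |  T  || F | F
 T  |  T  |  T  |  F  |  F  || F | T
 T  |  T  |  T  |  F  |  T  || T | F
 T  |  T  |  T  |  T  |  F  || T | T
 T  |  T  |  T  |  T  |  T  || F | T
At P_1=T, P_2=T, P_3=T, P_4=F, P_5=T we have φ true but ψ false, so φ does not entail ψ.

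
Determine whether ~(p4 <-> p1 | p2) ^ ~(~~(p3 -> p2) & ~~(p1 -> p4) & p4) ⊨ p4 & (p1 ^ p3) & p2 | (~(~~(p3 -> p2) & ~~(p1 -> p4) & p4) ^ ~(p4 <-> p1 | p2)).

p1 | p2 | p3 | p4 | φ | ψ
-- | -- | -- | -- | - | -
T  | T  | T  | T  | F | F
T  | T  | T  | F  | F | F
T  | T  | F  | T  | F | T
T  | T  | F  | F  | F | F
T  | F  | T  | T  | T | T
T  | F  | T  | F  | F | F
T  | F  | F  | T  | F | F
T  | F  | F  | F  | F | F
F  | T  | T  | T  | F | T
F  | T  | T  | F  | F | F
F  | T  | F  | T  | F | F
F  | T  | F  | F  | F | F
F  | F  | T  | T  | F | F
F  | F  | T  | F  | T | T
F  | F  | F  | T  | T | T
F  | F  | F  | F  | T | T
In every row where φ is true, ψ is also true, so φ ⊨ ψ.

yes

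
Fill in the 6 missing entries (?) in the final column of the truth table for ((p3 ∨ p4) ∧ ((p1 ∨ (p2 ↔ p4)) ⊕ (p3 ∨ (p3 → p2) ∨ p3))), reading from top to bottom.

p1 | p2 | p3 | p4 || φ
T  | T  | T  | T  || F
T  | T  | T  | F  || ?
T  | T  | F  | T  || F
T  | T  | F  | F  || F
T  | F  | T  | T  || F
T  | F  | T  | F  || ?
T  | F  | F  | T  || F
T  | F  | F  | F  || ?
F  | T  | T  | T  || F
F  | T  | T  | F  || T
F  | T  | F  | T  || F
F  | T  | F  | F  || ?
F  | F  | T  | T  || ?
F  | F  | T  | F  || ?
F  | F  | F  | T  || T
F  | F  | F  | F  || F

F, F, F, F, T, F

Row p1=T, p2=T, p3=T, p4=F: (p3 ∨ p4) = T, ((p1 ∨ (p2 ↔ p4)) ⊕ (p3 ∨ (p3 → p2) ∨ p3)) = F, so the formula = F.
Row p1=T, p2=F, p3=T, p4=F: (p3 ∨ p4) = T, ((p1 ∨ (p2 ↔ p4)) ⊕ (p3 ∨ (p3 → p2) ∨ p3)) = F, so the formula = F.
Row p1=T, p2=F, p3=F, p4=F: (p3 ∨ p4) = F, ((p1 ∨ (p2 ↔ p4)) ⊕ (p3 ∨ (p3 → p2) ∨ p3)) = F, so the formula = F.
Row p1=F, p2=T, p3=F, p4=F: (p3 ∨ p4) = F, ((p1 ∨ (p2 ↔ p4)) ⊕ (p3 ∨ (p3 → p2) ∨ p3)) = T, so the formula = F.
Row p1=F, p2=F, p3=T, p4=T: (p3 ∨ p4) = T, ((p1 ∨ (p2 ↔ p4)) ⊕ (p3 ∨ (p3 → p2) ∨ p3)) = T, so the formula = T.
Row p1=F, p2=F, p3=T, p4=F: (p3 ∨ p4) = T, ((p1 ∨ (p2 ↔ p4)) ⊕ (p3 ∨ (p3 → p2) ∨ p3)) = F, so the formula = F.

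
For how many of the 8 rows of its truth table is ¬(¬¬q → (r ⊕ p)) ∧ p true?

p | q | r || (¬(¬¬q → (r ⊕ p)) ∧ p)
F | F | F ||           F           
F | F | T ||           F           
F | T | F ||           F           
F | T | T ||           F           
T | F | F ||           F           
T | F | T ||           F           
T | T | F ||           F           
T | T | T ||           T           
The formula is true on 1 of the 8 rows.

1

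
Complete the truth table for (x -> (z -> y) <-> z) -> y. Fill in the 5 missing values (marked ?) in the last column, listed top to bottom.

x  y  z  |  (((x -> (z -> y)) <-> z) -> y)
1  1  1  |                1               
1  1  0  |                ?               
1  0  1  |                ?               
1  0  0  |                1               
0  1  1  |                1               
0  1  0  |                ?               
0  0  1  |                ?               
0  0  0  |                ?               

1, 1, 1, 0, 1

Row x=1, y=1, z=0: (x -> (z -> y) <-> z) = 0, so (((x -> (z -> y)) <-> z) -> y) = 1.
Row x=1, y=0, z=1: (x -> (z -> y) <-> z) = 0, so (((x -> (z -> y)) <-> z) -> y) = 1.
Row x=0, y=1, z=0: (x -> (z -> y) <-> z) = 0, so (((x -> (z -> y)) <-> z) -> y) = 1.
Row x=0, y=0, z=1: (x -> (z -> y) <-> z) = 1, so (((x -> (z -> y)) <-> z) -> y) = 0.
Row x=0, y=0, z=0: (x -> (z -> y) <-> z) = 0, so (((x -> (z -> y)) <-> z) -> y) = 1.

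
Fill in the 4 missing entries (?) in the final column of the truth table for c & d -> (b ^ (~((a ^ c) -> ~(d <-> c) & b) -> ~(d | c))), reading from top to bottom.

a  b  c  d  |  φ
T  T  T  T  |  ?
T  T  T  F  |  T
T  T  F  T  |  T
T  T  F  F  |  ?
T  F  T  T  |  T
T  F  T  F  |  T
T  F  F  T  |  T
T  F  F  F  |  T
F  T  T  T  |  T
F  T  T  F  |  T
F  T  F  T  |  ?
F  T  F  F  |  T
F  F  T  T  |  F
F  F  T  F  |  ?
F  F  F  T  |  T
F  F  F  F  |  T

F, T, T, T

Row a=T, b=T, c=T, d=T: (c & d) = T, (b ^ (~((a ^ c) -> ~(d <-> c) & b) -> ~(d | c))) = F, so the formula = F.
Row a=T, b=T, c=F, d=F: (c & d) = F, (b ^ (~((a ^ c) -> ~(d <-> c) & b) -> ~(d | c))) = F, so the formula = T.
Row a=F, b=T, c=F, d=T: (c & d) = F, (b ^ (~((a ^ c) -> ~(d <-> c) & b) -> ~(d | c))) = F, so the formula = T.
Row a=F, b=F, c=T, d=F: (c & d) = F, (b ^ (~((a ^ c) -> ~(d <-> c) & b) -> ~(d | c))) = F, so the formula = T.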